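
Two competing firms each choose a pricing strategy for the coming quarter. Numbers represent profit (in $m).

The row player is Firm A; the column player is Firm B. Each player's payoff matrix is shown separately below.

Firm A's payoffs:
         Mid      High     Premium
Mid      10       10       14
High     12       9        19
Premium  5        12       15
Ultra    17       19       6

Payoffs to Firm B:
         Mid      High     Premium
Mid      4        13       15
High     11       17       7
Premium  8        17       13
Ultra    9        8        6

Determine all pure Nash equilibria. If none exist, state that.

Pure NE: (Ultra, Mid)

Mark each player's best response to every combination of opponents' strategies; a profile where every player is best-responding is a pure Nash equilibrium.
Firm A against Mid: payoffs 10, 12, 5, 17 → best response Ultra.
Firm A against High: payoffs 10, 9, 12, 19 → best response Ultra.
Firm A against Premium: payoffs 14, 19, 15, 6 → best response High.
Firm B against Mid: payoffs 4, 13, 15 → best response Premium.
Firm B against High: payoffs 11, 17, 7 → best response High.
Firm B against Premium: payoffs 8, 17, 13 → best response High.
Firm B against Ultra: payoffs 9, 8, 6 → best response Mid.
Mutual best responses: (Ultra, Mid).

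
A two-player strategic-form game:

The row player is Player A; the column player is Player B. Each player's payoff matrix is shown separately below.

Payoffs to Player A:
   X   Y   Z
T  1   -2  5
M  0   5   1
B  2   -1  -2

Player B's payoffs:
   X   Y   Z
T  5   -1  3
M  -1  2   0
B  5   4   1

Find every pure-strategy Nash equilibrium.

Pure-strategy Nash equilibria: (M, Y) and (B, X)

For each player, find the best response to each opponent profile; mutual best responses are the pure NE.
Player A against X: payoffs 1, 0, 2 → best response B.
Player A against Y: payoffs -2, 5, -1 → best response M.
Player A against Z: payoffs 5, 1, -2 → best response T.
Player B against T: payoffs 5, -1, 3 → best response X.
Player B against M: payoffs -1, 2, 0 → best response Y.
Player B against B: payoffs 5, 4, 1 → best response X.
Mutual best responses: (M, Y); (B, X).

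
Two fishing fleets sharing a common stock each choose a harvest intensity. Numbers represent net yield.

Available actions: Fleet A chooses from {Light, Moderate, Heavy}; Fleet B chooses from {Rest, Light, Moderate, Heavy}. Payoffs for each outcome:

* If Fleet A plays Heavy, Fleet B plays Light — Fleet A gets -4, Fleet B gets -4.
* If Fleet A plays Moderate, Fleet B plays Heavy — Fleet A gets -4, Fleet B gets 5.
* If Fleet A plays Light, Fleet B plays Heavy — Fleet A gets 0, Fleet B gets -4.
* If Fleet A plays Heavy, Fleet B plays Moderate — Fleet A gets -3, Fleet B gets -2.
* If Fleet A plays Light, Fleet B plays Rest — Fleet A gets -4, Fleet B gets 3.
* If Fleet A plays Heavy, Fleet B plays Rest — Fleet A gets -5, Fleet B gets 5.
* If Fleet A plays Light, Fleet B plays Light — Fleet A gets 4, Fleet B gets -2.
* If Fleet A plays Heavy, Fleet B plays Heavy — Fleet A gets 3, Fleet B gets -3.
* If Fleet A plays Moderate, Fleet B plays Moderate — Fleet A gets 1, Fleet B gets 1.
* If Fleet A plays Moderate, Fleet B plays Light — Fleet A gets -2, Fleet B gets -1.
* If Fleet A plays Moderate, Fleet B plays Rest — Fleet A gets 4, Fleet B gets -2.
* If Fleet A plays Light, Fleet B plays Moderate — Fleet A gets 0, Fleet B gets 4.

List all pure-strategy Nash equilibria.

none

Fleet A against Rest: payoffs -4, 4, -5 → best response Moderate.
Fleet A against Light: payoffs 4, -2, -4 → best response Light.
Fleet A against Moderate: payoffs 0, 1, -3 → best response Moderate.
Fleet A against Heavy: payoffs 0, -4, 3 → best response Heavy.
Fleet B against Light: payoffs 3, -2, 4, -4 → best response Moderate.
Fleet B against Moderate: payoffs -2, -1, 1, 5 → best response Heavy.
Fleet B against Heavy: payoffs 5, -4, -2, -3 → best response Rest.
No profile is a mutual best response for all players.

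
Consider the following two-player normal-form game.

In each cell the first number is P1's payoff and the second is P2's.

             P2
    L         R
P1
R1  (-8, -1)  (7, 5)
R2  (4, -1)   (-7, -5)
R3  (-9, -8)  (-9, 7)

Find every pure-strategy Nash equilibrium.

Pure-strategy Nash equilibria: (R1, R); (R2, L)

(R1, L): P1 can switch to R2 (-8 → 4). Not NE.
(R1, R): P1 gets 7, best alternative -7; P2 gets 5, best alternative -1. No profitable deviation — NE.
(R2, L): P1 gets 4, best alternative -8; P2 gets -1, best alternative -5. No profitable deviation — NE.
(R2, R): P1 can switch to R1 (-7 → 7). Not NE.
(R3, L): P1 can switch to R1 (-9 → -8). Not NE.
(R3, R): P1 can switch to R1 (-9 → 7). Not NE.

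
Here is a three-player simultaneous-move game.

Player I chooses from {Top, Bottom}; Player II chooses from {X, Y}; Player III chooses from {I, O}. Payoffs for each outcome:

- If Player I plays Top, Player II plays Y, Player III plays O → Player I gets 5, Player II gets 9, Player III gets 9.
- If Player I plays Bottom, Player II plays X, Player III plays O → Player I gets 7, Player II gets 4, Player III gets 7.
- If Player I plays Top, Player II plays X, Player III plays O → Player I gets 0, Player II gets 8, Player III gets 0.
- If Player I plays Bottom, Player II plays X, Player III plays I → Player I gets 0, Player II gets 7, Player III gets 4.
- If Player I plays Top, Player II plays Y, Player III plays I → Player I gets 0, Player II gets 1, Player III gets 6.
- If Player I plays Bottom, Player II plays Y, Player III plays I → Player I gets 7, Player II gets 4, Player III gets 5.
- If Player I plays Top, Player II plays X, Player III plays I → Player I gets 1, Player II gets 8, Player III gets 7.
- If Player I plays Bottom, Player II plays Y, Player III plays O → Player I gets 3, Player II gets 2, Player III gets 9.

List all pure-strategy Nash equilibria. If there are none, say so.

The pure Nash equilibria are (Top, X, I); (Top, Y, O); (Bottom, X, O).

Player I against (X, I): payoffs 1, 0 → best response Top.
Player I against (X, O): payoffs 0, 7 → best response Bottom.
Player I against (Y, I): payoffs 0, 7 → best response Bottom.
Player I against (Y, O): payoffs 5, 3 → best response Top.
Player II against (Top, I): payoffs 8, 1 → best response X.
Player II against (Top, O): payoffs 8, 9 → best response Y.
Player II against (Bottom, I): payoffs 7, 4 → best response X.
Player II against (Bottom, O): payoffs 4, 2 → best response X.
Player III against (Top, X): payoffs 7, 0 → best response I.
Player III against (Top, Y): payoffs 6, 9 → best response O.
Player III against (Bottom, X): payoffs 4, 7 → best response O.
Player III against (Bottom, Y): payoffs 5, 9 → best response O.
Mutual best responses: (Top, X, I); (Top, Y, O); (Bottom, X, O).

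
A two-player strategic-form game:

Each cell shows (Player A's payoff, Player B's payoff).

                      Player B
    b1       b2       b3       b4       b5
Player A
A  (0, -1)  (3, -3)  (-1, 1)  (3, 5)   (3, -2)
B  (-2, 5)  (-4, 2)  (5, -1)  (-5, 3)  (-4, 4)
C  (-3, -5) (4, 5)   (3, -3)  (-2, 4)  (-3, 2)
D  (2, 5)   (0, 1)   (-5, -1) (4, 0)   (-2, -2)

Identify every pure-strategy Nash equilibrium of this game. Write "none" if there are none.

(C, b2), (D, b1)

(A, b1): Player A can switch to D (0 → 2). Not NE.
(A, b2): Player A can switch to C (3 → 4). Not NE.
(A, b3): Player A can switch to B (-1 → 5). Not NE.
(A, b4): Player A can switch to D (3 → 4). Not NE.
(A, b5): Player B can switch to b1 (-2 → -1). Not NE.
(B, b1): Player A can switch to A (-2 → 0). Not NE.
(C, b2): Player A gets 4, best alternative 3; Player B gets 5, best alternative 4. No profitable deviation — NE.
(D, b1): Player A gets 2, best alternative 0; Player B gets 5, best alternative 1. No profitable deviation — NE.
(The remaining 12 profiles each have a profitable deviation by the same check.)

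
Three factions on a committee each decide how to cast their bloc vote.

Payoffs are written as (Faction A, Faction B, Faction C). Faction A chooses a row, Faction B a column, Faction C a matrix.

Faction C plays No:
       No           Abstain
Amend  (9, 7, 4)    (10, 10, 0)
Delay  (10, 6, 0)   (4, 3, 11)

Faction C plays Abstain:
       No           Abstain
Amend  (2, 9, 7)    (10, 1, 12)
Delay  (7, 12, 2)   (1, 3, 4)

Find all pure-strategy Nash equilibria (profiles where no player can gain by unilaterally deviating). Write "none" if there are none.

Mark each player's best response to every combination of opponents' strategies; a profile where every player is best-responding is a pure Nash equilibrium.
Faction A against (No, No): payoffs 9, 10 → best response Delay.
Faction A against (No, Abstain): payoffs 2, 7 → best response Delay.
Faction A against (Abstain, No): payoffs 10, 4 → best response Amend.
Faction A against (Abstain, Abstain): payoffs 10, 1 → best response Amend.
Faction B against (Amend, No): payoffs 7, 10 → best response Abstain.
Faction B against (Amend, Abstain): payoffs 9, 1 → best response No.
Faction B against (Delay, No): payoffs 6, 3 → best response No.
Faction B against (Delay, Abstain): payoffs 12, 3 → best response No.
Faction C against (Amend, No): payoffs 4, 7 → best response Abstain.
Faction C against (Amend, Abstain): payoffs 0, 12 → best response Abstain.
Faction C against (Delay, No): payoffs 0, 2 → best response Abstain.
Faction C against (Delay, Abstain): payoffs 11, 4 → best response No.
Mutual best responses: (Delay, No, Abstain).

Pure NE: (Delay, No, Abstain)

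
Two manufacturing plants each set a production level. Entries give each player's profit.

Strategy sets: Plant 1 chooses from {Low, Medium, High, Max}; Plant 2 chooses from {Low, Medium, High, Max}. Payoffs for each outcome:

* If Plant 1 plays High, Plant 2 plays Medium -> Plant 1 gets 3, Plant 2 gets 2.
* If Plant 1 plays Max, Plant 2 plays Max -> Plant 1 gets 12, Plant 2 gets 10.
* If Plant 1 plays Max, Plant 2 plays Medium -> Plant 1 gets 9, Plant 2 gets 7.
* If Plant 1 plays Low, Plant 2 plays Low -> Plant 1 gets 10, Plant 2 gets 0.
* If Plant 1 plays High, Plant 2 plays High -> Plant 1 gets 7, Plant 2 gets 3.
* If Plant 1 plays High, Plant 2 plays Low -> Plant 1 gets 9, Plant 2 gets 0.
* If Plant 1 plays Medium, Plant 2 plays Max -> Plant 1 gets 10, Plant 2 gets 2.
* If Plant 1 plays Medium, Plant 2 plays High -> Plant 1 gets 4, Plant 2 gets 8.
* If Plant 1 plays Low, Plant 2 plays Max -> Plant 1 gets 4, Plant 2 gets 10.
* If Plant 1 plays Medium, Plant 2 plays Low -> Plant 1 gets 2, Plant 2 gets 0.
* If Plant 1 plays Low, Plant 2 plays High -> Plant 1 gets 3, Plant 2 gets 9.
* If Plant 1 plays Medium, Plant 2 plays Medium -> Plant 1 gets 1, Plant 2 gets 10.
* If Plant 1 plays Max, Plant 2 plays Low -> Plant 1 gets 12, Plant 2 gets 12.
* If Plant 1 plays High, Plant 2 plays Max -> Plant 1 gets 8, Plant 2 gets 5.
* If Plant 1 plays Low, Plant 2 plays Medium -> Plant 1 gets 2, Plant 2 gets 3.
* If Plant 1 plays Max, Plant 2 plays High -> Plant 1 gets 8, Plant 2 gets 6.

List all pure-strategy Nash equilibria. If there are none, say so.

Plant 1 against Low: payoffs 10, 2, 9, 12 → best response Max.
Plant 1 against Medium: payoffs 2, 1, 3, 9 → best response Max.
Plant 1 against High: payoffs 3, 4, 7, 8 → best response Max.
Plant 1 against Max: payoffs 4, 10, 8, 12 → best response Max.
Plant 2 against Low: payoffs 0, 3, 9, 10 → best response Max.
Plant 2 against Medium: payoffs 0, 10, 8, 2 → best response Medium.
Plant 2 against High: payoffs 0, 2, 3, 5 → best response Max.
Plant 2 against Max: payoffs 12, 7, 6, 10 → best response Low.
Mutual best responses: (Max, Low).

The unique pure-strategy Nash equilibrium is (Max, Low).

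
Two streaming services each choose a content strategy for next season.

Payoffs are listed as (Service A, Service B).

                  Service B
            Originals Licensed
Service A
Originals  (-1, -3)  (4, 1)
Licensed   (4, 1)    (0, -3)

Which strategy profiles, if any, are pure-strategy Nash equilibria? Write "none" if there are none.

(Originals, Licensed), (Licensed, Originals)

Service A against Originals: payoffs -1, 4 → best response Licensed.
Service A against Licensed: payoffs 4, 0 → best response Originals.
Service B against Originals: payoffs -3, 1 → best response Licensed.
Service B against Licensed: payoffs 1, -3 → best response Originals.
Mutual best responses: (Originals, Licensed); (Licensed, Originals).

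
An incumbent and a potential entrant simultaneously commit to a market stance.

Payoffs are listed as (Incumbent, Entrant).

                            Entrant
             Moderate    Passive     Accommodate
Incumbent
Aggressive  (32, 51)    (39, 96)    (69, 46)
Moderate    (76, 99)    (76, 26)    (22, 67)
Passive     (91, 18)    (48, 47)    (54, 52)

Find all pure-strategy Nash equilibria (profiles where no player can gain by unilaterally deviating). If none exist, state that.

There is no pure-strategy Nash equilibrium.

For each strategy profile, look for a profitable unilateral deviation.
(Aggressive, Moderate): Incumbent can switch to Moderate (32 → 76). Not NE.
(Aggressive, Passive): Incumbent can switch to Moderate (39 → 76). Not NE.
(Aggressive, Accommodate): Entrant can switch to Moderate (46 → 51). Not NE.
(Moderate, Moderate): Incumbent can switch to Passive (76 → 91). Not NE.
(Moderate, Passive): Entrant can switch to Moderate (26 → 99). Not NE.
(Moderate, Accommodate): Incumbent can switch to Aggressive (22 → 69). Not NE.
(Passive, Moderate): Entrant can switch to Passive (18 → 47). Not NE.
(Passive, Passive): Incumbent can switch to Moderate (48 → 76). Not NE.
(Passive, Accommodate): Incumbent can switch to Aggressive (54 → 69). Not NE.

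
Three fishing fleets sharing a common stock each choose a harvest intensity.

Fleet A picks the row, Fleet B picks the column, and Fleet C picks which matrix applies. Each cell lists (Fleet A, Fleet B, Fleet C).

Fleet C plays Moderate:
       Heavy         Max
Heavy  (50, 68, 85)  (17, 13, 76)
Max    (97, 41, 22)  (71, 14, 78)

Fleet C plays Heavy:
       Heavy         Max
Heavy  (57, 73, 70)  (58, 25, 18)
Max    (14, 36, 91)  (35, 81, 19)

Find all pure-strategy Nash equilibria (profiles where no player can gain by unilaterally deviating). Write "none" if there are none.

none

For each player, find the best response to each opponent profile; mutual best responses are the pure NE.
Fleet A against (Heavy, Moderate): payoffs 50, 97 → best response Max.
Fleet A against (Heavy, Heavy): payoffs 57, 14 → best response Heavy.
Fleet A against (Max, Moderate): payoffs 17, 71 → best response Max.
Fleet A against (Max, Heavy): payoffs 58, 35 → best response Heavy.
Fleet B against (Heavy, Moderate): payoffs 68, 13 → best response Heavy.
Fleet B against (Heavy, Heavy): payoffs 73, 25 → best response Heavy.
Fleet B against (Max, Moderate): payoffs 41, 14 → best response Heavy.
Fleet B against (Max, Heavy): payoffs 36, 81 → best response Max.
Fleet C against (Heavy, Heavy): payoffs 85, 70 → best response Moderate.
Fleet C against (Heavy, Max): payoffs 76, 18 → best response Moderate.
Fleet C against (Max, Heavy): payoffs 22, 91 → best response Heavy.
Fleet C against (Max, Max): payoffs 78, 19 → best response Moderate.
No profile is a mutual best response for all players.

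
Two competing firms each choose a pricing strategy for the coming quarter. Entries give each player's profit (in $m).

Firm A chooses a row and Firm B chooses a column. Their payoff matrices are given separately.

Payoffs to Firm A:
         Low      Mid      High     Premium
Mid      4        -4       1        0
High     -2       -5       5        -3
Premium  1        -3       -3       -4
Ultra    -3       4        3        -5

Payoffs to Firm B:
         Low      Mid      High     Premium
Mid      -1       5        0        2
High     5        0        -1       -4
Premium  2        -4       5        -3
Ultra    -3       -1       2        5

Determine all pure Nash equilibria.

(Mid, Low): Firm B can switch to Mid (-1 → 5). Not NE.
(Mid, Mid): Firm A can switch to Premium (-4 → -3). Not NE.
(Mid, High): Firm A can switch to High (1 → 5). Not NE.
(Mid, Premium): Firm B can switch to Mid (2 → 5). Not NE.
(High, Low): Firm A can switch to Mid (-2 → 4). Not NE.
(High, Mid): Firm A can switch to Mid (-5 → -4). Not NE.
(High, High): Firm B can switch to Low (-1 → 5). Not NE.
(High, Premium): Firm A can switch to Mid (-3 → 0). Not NE.
(Premium, Low): Firm A can switch to Mid (1 → 4). Not NE.
(Premium, Mid): Firm A can switch to Ultra (-3 → 4). Not NE.
(Premium, High): Firm A can switch to Mid (-3 → 1). Not NE.
(Premium, Premium): Firm A can switch to Mid (-4 → 0). Not NE.
(The remaining 4 profiles each have a profitable deviation by the same check.)

No pure-strategy Nash equilibrium.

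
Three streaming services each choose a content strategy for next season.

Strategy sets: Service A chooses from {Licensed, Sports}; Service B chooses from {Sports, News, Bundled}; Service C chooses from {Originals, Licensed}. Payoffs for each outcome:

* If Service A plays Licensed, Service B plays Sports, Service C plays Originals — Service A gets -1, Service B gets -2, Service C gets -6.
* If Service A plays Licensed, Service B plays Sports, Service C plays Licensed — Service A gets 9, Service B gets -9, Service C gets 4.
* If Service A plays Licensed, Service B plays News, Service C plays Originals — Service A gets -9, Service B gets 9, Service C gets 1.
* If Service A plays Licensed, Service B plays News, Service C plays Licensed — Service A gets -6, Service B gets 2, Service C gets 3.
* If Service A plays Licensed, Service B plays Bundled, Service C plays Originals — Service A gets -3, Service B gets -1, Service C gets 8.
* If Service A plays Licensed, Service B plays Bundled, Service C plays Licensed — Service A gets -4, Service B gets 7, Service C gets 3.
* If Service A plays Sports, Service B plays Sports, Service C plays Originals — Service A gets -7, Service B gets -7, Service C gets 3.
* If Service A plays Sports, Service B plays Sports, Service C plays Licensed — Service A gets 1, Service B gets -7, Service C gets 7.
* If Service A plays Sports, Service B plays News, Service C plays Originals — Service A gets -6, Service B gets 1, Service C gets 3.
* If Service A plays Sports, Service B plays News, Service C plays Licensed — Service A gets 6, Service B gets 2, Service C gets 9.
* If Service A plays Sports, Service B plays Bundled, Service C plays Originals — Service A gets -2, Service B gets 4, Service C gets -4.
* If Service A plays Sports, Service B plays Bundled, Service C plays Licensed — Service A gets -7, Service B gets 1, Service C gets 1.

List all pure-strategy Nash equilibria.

Pure NE: (Sports, News, Licensed)

Check each profile: it is a Nash equilibrium iff no player can strictly gain by switching unilaterally.
(Licensed, Sports, Originals): Service B can switch to News (-2 → 9). Not NE.
(Licensed, Sports, Licensed): Service B can switch to News (-9 → 2). Not NE.
(Licensed, News, Originals): Service A can switch to Sports (-9 → -6). Not NE.
(Licensed, News, Licensed): Service A can switch to Sports (-6 → 6). Not NE.
(Licensed, Bundled, Originals): Service A can switch to Sports (-3 → -2). Not NE.
(Licensed, Bundled, Licensed): Service C can switch to Originals (3 → 8). Not NE.
(Sports, Sports, Originals): Service A can switch to Licensed (-7 → -1). Not NE.
(Sports, Sports, Licensed): Service A can switch to Licensed (1 → 9). Not NE.
(Sports, News, Originals): Service B can switch to Bundled (1 → 4). Not NE.
(Sports, News, Licensed): Service A gets 6, best alternative -6; Service B gets 2, best alternative 1; Service C gets 9, best alternative 3. No profitable deviation — NE.
(Sports, Bundled, Originals): Service C can switch to Licensed (-4 → 1). Not NE.
(The remaining 1 profile has a profitable deviation by the same check.)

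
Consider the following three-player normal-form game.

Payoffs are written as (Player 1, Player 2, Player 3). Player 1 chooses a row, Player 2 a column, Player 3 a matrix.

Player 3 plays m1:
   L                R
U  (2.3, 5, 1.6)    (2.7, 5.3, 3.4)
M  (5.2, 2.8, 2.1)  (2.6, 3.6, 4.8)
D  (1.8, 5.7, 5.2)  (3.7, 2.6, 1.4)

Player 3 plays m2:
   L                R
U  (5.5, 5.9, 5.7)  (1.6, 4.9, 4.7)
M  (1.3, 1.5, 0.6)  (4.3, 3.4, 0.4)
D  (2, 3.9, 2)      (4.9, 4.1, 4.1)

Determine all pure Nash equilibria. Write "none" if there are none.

Pure-strategy Nash equilibria: (U, L, m2) and (D, R, m2)

Mark each player's best response to every combination of opponents' strategies; a profile where every player is best-responding is a pure Nash equilibrium.
Player 1 against (L, m1): payoffs 2.3, 5.2, 1.8 → best response M.
Player 1 against (L, m2): payoffs 5.5, 1.3, 2 → best response U.
Player 1 against (R, m1): payoffs 2.7, 2.6, 3.7 → best response D.
Player 1 against (R, m2): payoffs 1.6, 4.3, 4.9 → best response D.
Player 2 against (U, m1): payoffs 5, 5.3 → best response R.
Player 2 against (U, m2): payoffs 5.9, 4.9 → best response L.
Player 2 against (M, m1): payoffs 2.8, 3.6 → best response R.
Player 2 against (M, m2): payoffs 1.5, 3.4 → best response R.
Player 2 against (D, m1): payoffs 5.7, 2.6 → best response L.
Player 2 against (D, m2): payoffs 3.9, 4.1 → best response R.
Player 3 against (U, L): payoffs 1.6, 5.7 → best response m2.
Player 3 against (U, R): payoffs 3.4, 4.7 → best response m2.
Player 3 against (M, L): payoffs 2.1, 0.6 → best response m1.
Player 3 against (M, R): payoffs 4.8, 0.4 → best response m1.
Player 3 against (D, L): payoffs 5.2, 2 → best response m1.
Player 3 against (D, R): payoffs 1.4, 4.1 → best response m2.
Mutual best responses: (U, L, m2); (D, R, m2).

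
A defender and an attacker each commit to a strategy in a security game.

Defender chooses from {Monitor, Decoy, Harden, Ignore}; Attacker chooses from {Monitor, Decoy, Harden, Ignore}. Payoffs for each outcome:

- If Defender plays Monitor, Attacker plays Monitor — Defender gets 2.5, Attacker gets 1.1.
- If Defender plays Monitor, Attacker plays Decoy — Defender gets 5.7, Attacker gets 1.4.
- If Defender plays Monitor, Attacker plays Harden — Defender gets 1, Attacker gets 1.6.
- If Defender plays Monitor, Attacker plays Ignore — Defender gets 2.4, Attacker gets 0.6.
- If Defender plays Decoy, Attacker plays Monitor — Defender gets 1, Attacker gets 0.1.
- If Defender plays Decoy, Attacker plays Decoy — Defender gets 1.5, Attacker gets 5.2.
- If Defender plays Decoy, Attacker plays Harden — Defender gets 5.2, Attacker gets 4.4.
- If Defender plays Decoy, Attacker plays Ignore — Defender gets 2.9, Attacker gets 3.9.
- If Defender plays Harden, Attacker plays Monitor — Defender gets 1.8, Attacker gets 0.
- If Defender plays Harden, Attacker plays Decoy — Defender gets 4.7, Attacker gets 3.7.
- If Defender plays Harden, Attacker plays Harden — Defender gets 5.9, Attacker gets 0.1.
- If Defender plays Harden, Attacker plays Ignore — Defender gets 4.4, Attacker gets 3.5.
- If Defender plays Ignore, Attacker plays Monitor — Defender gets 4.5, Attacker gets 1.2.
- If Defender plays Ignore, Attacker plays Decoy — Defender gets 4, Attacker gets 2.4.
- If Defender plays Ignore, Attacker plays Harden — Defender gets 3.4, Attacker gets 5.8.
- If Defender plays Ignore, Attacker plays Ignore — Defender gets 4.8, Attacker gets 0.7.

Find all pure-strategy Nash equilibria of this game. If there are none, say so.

No pure-strategy Nash equilibrium.

Defender against Monitor: payoffs 2.5, 1, 1.8, 4.5 → best response Ignore.
Defender against Decoy: payoffs 5.7, 1.5, 4.7, 4 → best response Monitor.
Defender against Harden: payoffs 1, 5.2, 5.9, 3.4 → best response Harden.
Defender against Ignore: payoffs 2.4, 2.9, 4.4, 4.8 → best response Ignore.
Attacker against Monitor: payoffs 1.1, 1.4, 1.6, 0.6 → best response Harden.
Attacker against Decoy: payoffs 0.1, 5.2, 4.4, 3.9 → best response Decoy.
Attacker against Harden: payoffs 0, 3.7, 0.1, 3.5 → best response Decoy.
Attacker against Ignore: payoffs 1.2, 2.4, 5.8, 0.7 → best response Harden.
No profile is a mutual best response for all players.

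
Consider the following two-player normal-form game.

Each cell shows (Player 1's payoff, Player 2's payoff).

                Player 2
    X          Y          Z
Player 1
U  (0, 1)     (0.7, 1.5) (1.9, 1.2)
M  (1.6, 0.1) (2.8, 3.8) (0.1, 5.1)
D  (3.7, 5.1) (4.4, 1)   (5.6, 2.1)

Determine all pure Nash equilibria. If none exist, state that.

For each strategy profile, look for a profitable unilateral deviation.
(U, X): Player 1 can switch to M (0 → 1.6). Not NE.
(U, Y): Player 1 can switch to M (0.7 → 2.8). Not NE.
(U, Z): Player 1 can switch to D (1.9 → 5.6). Not NE.
(M, X): Player 1 can switch to D (1.6 → 3.7). Not NE.
(M, Y): Player 1 can switch to D (2.8 → 4.4). Not NE.
(M, Z): Player 1 can switch to U (0.1 → 1.9). Not NE.
(D, X): Player 1 gets 3.7, best alternative 1.6; Player 2 gets 5.1, best alternative 2.1. No profitable deviation — NE.
(D, Y): Player 2 can switch to X (1 → 5.1). Not NE.
(D, Z): Player 2 can switch to X (2.1 → 5.1). Not NE.

(D, X)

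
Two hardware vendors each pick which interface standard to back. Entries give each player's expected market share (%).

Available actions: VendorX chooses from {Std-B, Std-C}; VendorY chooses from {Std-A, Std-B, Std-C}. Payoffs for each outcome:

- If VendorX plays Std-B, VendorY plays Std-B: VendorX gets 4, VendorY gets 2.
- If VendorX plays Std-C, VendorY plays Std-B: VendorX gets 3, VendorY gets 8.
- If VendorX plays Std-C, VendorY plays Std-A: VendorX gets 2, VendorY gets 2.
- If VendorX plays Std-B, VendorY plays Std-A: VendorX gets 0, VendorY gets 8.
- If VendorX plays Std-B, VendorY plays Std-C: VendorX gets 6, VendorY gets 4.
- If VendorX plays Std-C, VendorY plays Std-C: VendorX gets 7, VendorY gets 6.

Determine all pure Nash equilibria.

VendorX against Std-A: payoffs 0, 2 → best response Std-C.
VendorX against Std-B: payoffs 4, 3 → best response Std-B.
VendorX against Std-C: payoffs 6, 7 → best response Std-C.
VendorY against Std-B: payoffs 8, 2, 4 → best response Std-A.
VendorY against Std-C: payoffs 2, 8, 6 → best response Std-B.
No profile is a mutual best response for all players.

none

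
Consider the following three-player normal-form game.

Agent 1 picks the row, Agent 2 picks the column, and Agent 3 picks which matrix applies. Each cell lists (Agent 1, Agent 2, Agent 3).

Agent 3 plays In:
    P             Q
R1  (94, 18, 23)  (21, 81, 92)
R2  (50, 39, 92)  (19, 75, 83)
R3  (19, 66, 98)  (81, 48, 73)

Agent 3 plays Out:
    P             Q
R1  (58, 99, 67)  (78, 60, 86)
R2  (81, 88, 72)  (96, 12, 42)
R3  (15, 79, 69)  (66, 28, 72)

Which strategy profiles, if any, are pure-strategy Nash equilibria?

Mark each player's best response to every combination of opponents' strategies; a profile where every player is best-responding is a pure Nash equilibrium.
Agent 1 against (P, In): payoffs 94, 50, 19 → best response R1.
Agent 1 against (P, Out): payoffs 58, 81, 15 → best response R2.
Agent 1 against (Q, In): payoffs 21, 19, 81 → best response R3.
Agent 1 against (Q, Out): payoffs 78, 96, 66 → best response R2.
Agent 2 against (R1, In): payoffs 18, 81 → best response Q.
Agent 2 against (R1, Out): payoffs 99, 60 → best response P.
Agent 2 against (R2, In): payoffs 39, 75 → best response Q.
Agent 2 against (R2, Out): payoffs 88, 12 → best response P.
Agent 2 against (R3, In): payoffs 66, 48 → best response P.
Agent 2 against (R3, Out): payoffs 79, 28 → best response P.
Agent 3 against (R1, P): payoffs 23, 67 → best response Out.
Agent 3 against (R1, Q): payoffs 92, 86 → best response In.
Agent 3 against (R2, P): payoffs 92, 72 → best response In.
Agent 3 against (R2, Q): payoffs 83, 42 → best response In.
Agent 3 against (R3, P): payoffs 98, 69 → best response In.
Agent 3 against (R3, Q): payoffs 73, 72 → best response In.
No profile is a mutual best response for all players.

none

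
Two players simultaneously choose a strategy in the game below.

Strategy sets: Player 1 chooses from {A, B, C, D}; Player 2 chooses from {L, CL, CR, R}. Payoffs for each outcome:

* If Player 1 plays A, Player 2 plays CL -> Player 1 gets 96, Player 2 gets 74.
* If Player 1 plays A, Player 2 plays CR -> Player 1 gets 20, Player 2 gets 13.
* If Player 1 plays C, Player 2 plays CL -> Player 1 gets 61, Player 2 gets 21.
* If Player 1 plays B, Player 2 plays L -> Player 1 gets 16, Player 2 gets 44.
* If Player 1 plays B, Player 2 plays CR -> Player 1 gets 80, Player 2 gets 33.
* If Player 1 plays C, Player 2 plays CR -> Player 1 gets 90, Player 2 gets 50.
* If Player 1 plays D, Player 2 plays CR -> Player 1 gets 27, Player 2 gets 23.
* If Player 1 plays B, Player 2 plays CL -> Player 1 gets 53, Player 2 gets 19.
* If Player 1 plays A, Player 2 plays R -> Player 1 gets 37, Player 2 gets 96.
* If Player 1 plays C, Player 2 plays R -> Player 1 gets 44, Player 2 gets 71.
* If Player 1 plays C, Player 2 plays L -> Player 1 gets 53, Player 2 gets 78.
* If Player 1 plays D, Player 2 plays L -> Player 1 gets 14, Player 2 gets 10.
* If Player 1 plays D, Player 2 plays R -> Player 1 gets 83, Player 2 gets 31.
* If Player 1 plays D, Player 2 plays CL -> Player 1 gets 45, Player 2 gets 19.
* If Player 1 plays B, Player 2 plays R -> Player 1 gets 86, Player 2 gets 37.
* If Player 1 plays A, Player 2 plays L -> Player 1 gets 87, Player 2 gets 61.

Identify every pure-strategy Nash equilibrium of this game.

No pure-strategy Nash equilibrium.

For each strategy profile, look for a profitable unilateral deviation.
(A, L): Player 2 can switch to CL (61 → 74). Not NE.
(A, CL): Player 2 can switch to R (74 → 96). Not NE.
(A, CR): Player 1 can switch to B (20 → 80). Not NE.
(A, R): Player 1 can switch to B (37 → 86). Not NE.
(B, L): Player 1 can switch to A (16 → 87). Not NE.
(B, CL): Player 1 can switch to A (53 → 96). Not NE.
(B, CR): Player 1 can switch to C (80 → 90). Not NE.
(B, R): Player 2 can switch to L (37 → 44). Not NE.
(The remaining 8 profiles each have a profitable deviation by the same check.)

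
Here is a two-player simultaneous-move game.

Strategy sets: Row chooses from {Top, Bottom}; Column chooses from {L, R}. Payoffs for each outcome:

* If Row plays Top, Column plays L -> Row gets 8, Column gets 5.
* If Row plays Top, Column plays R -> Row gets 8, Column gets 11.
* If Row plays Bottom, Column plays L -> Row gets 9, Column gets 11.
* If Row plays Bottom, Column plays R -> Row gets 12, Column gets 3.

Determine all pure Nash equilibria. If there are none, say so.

(Bottom, L)

Row against L: payoffs 8, 9 → best response Bottom.
Row against R: payoffs 8, 12 → best response Bottom.
Column against Top: payoffs 5, 11 → best response R.
Column against Bottom: payoffs 11, 3 → best response L.
Mutual best responses: (Bottom, L).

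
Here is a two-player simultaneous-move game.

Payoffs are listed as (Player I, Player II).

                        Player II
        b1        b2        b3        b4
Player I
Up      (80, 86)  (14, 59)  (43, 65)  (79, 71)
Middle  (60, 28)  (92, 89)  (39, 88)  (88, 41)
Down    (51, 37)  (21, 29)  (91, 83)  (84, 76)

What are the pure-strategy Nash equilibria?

Pure-strategy Nash equilibria: (Up, b1), (Middle, b2), (Down, b3)

(Up, b1): Player I gets 80, best alternative 60; Player II gets 86, best alternative 71. No profitable deviation — NE.
(Up, b2): Player I can switch to Middle (14 → 92). Not NE.
(Up, b3): Player I can switch to Down (43 → 91). Not NE.
(Up, b4): Player I can switch to Middle (79 → 88). Not NE.
(Middle, b1): Player I can switch to Up (60 → 80). Not NE.
(Middle, b2): Player I gets 92, best alternative 21; Player II gets 89, best alternative 88. No profitable deviation — NE.
(Middle, b3): Player I can switch to Up (39 → 43). Not NE.
(Middle, b4): Player II can switch to b2 (41 → 89). Not NE.
(Down, b1): Player I can switch to Up (51 → 80). Not NE.
(Down, b2): Player I can switch to Middle (21 → 92). Not NE.
(Down, b3): Player I gets 91, best alternative 43; Player II gets 83, best alternative 76. No profitable deviation — NE.
(The remaining 1 profile has a profitable deviation by the same check.)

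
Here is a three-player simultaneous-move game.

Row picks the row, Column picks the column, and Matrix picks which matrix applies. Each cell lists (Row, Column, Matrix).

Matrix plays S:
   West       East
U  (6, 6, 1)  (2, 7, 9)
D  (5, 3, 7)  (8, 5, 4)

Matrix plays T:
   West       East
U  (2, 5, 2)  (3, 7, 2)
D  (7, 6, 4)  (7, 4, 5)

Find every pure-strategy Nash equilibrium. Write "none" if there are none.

(U, West, S): Column can switch to East (6 → 7). Not NE.
(U, West, T): Row can switch to D (2 → 7). Not NE.
(U, East, S): Row can switch to D (2 → 8). Not NE.
(U, East, T): Row can switch to D (3 → 7). Not NE.
(D, West, S): Row can switch to U (5 → 6). Not NE.
(D, West, T): Matrix can switch to S (4 → 7). Not NE.
(D, East, S): Matrix can switch to T (4 → 5). Not NE.
(D, East, T): Column can switch to West (4 → 6). Not NE.

There is no pure-strategy Nash equilibrium.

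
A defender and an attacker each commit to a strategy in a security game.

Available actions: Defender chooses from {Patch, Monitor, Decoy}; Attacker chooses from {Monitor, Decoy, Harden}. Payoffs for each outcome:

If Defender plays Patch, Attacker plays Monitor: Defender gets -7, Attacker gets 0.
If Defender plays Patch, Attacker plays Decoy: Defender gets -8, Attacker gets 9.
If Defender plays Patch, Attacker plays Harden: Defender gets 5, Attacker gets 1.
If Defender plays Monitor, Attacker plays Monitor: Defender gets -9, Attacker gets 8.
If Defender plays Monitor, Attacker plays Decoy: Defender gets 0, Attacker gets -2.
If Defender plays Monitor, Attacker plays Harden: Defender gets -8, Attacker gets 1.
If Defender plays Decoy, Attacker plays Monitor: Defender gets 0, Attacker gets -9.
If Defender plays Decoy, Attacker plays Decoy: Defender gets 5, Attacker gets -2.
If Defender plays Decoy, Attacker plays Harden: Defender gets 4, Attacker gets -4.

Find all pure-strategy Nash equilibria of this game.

Defender against Monitor: payoffs -7, -9, 0 → best response Decoy.
Defender against Decoy: payoffs -8, 0, 5 → best response Decoy.
Defender against Harden: payoffs 5, -8, 4 → best response Patch.
Attacker against Patch: payoffs 0, 9, 1 → best response Decoy.
Attacker against Monitor: payoffs 8, -2, 1 → best response Monitor.
Attacker against Decoy: payoffs -9, -2, -4 → best response Decoy.
Mutual best responses: (Decoy, Decoy).

(Decoy, Decoy)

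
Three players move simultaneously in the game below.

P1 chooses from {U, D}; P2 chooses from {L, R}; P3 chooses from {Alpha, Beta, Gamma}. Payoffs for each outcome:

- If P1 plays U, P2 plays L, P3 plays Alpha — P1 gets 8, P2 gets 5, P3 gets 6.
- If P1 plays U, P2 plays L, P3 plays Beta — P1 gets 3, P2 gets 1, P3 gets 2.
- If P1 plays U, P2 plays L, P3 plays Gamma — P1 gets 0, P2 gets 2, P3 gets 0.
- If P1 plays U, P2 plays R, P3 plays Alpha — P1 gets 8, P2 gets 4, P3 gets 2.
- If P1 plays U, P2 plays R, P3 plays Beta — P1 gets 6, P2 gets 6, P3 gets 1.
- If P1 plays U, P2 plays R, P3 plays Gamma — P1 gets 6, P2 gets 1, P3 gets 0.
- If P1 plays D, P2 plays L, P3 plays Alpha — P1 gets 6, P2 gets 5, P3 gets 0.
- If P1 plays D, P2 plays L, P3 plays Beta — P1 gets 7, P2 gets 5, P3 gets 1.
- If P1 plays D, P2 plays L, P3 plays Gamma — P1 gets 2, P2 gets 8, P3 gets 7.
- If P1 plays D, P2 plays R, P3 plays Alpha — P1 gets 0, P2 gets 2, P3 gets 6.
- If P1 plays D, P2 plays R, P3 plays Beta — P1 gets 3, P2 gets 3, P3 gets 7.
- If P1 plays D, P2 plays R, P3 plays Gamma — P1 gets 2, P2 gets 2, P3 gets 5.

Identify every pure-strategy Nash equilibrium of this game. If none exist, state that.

P1 against (L, Alpha): payoffs 8, 6 → best response U.
P1 against (L, Beta): payoffs 3, 7 → best response D.
P1 against (L, Gamma): payoffs 0, 2 → best response D.
P1 against (R, Alpha): payoffs 8, 0 → best response U.
P1 against (R, Beta): payoffs 6, 3 → best response U.
P1 against (R, Gamma): payoffs 6, 2 → best response U.
P2 against (U, Alpha): payoffs 5, 4 → best response L.
P2 against (U, Beta): payoffs 1, 6 → best response R.
P2 against (U, Gamma): payoffs 2, 1 → best response L.
P2 against (D, Alpha): payoffs 5, 2 → best response L.
P2 against (D, Beta): payoffs 5, 3 → best response L.
P2 against (D, Gamma): payoffs 8, 2 → best response L.
P3 against (U, L): payoffs 6, 2, 0 → best response Alpha.
P3 against (U, R): payoffs 2, 1, 0 → best response Alpha.
P3 against (D, L): payoffs 0, 1, 7 → best response Gamma.
P3 against (D, R): payoffs 6, 7, 5 → best response Beta.
Mutual best responses: (U, L, Alpha); (D, L, Gamma).

Pure-strategy Nash equilibria: (U, L, Alpha) and (D, L, Gamma)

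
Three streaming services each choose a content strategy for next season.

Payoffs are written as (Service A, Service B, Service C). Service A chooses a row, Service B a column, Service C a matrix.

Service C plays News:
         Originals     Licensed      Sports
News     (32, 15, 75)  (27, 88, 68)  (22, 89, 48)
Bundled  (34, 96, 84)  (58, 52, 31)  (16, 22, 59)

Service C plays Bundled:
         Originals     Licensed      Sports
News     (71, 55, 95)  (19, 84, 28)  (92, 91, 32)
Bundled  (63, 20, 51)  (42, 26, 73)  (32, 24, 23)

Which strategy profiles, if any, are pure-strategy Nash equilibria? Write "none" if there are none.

The pure Nash equilibria are (News, Sports, News), (Bundled, Originals, News), (Bundled, Licensed, Bundled).

Service A against (Originals, News): payoffs 32, 34 → best response Bundled.
Service A against (Originals, Bundled): payoffs 71, 63 → best response News.
Service A against (Licensed, News): payoffs 27, 58 → best response Bundled.
Service A against (Licensed, Bundled): payoffs 19, 42 → best response Bundled.
Service A against (Sports, News): payoffs 22, 16 → best response News.
Service A against (Sports, Bundled): payoffs 92, 32 → best response News.
Service B against (News, News): payoffs 15, 88, 89 → best response Sports.
Service B against (News, Bundled): payoffs 55, 84, 91 → best response Sports.
Service B against (Bundled, News): payoffs 96, 52, 22 → best response Originals.
Service B against (Bundled, Bundled): payoffs 20, 26, 24 → best response Licensed.
Service C against (News, Originals): payoffs 75, 95 → best response Bundled.
Service C against (News, Licensed): payoffs 68, 28 → best response News.
Service C against (News, Sports): payoffs 48, 32 → best response News.
Service C against (Bundled, Originals): payoffs 84, 51 → best response News.
Service C against (Bundled, Licensed): payoffs 31, 73 → best response Bundled.
Service C against (Bundled, Sports): payoffs 59, 23 → best response News.
Mutual best responses: (News, Sports, News); (Bundled, Originals, News); (Bundled, Licensed, Bundled).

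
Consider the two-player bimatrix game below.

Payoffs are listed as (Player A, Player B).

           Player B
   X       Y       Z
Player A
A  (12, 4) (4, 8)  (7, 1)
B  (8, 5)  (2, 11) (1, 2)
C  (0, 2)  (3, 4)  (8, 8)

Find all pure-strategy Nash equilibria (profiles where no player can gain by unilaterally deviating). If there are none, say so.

Pure-strategy Nash equilibria: (A, Y) and (C, Z)

Player A against X: payoffs 12, 8, 0 → best response A.
Player A against Y: payoffs 4, 2, 3 → best response A.
Player A against Z: payoffs 7, 1, 8 → best response C.
Player B against A: payoffs 4, 8, 1 → best response Y.
Player B against B: payoffs 5, 11, 2 → best response Y.
Player B against C: payoffs 2, 4, 8 → best response Z.
Mutual best responses: (A, Y); (C, Z).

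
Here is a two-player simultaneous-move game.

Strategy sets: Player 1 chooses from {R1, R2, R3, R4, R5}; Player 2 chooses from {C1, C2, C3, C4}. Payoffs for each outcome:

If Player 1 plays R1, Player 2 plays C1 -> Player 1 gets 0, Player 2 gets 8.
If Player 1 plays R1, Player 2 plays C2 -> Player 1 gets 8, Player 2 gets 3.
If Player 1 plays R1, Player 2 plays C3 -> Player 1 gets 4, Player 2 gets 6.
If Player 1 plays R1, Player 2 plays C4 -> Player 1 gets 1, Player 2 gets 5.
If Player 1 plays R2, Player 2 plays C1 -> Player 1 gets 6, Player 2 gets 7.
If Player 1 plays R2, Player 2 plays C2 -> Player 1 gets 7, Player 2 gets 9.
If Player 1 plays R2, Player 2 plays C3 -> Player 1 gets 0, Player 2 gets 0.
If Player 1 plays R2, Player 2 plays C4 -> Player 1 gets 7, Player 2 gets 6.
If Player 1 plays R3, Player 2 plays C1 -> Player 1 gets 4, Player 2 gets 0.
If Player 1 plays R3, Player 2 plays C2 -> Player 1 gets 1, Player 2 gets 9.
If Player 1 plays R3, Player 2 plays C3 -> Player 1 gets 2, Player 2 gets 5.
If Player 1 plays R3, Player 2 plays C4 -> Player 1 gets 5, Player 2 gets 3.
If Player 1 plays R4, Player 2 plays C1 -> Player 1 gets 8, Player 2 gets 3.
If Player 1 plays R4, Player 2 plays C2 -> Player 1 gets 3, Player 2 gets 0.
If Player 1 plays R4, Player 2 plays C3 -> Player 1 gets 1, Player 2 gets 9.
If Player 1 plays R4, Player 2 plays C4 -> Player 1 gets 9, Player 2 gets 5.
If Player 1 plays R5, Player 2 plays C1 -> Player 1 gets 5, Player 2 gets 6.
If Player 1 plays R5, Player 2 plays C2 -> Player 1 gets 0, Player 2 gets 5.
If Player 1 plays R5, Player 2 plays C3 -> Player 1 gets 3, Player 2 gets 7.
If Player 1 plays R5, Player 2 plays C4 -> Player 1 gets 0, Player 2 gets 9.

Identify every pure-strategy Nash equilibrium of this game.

(R1, C1): Player 1 can switch to R2 (0 → 6). Not NE.
(R1, C2): Player 2 can switch to C1 (3 → 8). Not NE.
(R1, C3): Player 2 can switch to C1 (6 → 8). Not NE.
(R1, C4): Player 1 can switch to R2 (1 → 7). Not NE.
(R2, C1): Player 1 can switch to R4 (6 → 8). Not NE.
(R2, C2): Player 1 can switch to R1 (7 → 8). Not NE.
(R2, C3): Player 1 can switch to R1 (0 → 4). Not NE.
(R2, C4): Player 1 can switch to R4 (7 → 9). Not NE.
(R3, C1): Player 1 can switch to R2 (4 → 6). Not NE.
(R3, C2): Player 1 can switch to R1 (1 → 8). Not NE.
(R3, C3): Player 1 can switch to R1 (2 → 4). Not NE.
(R3, C4): Player 1 can switch to R2 (5 → 7). Not NE.
(The remaining 8 profiles each have a profitable deviation by the same check.)

There is no pure-strategy Nash equilibrium.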